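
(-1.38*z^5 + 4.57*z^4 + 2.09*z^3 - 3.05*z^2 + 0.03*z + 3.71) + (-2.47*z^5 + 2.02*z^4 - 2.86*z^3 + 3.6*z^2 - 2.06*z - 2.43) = -3.85*z^5 + 6.59*z^4 - 0.77*z^3 + 0.55*z^2 - 2.03*z + 1.28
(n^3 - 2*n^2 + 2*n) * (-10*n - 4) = -10*n^4 + 16*n^3 - 12*n^2 - 8*n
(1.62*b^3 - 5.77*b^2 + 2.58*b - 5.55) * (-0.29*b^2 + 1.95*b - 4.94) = -0.4698*b^5 + 4.8323*b^4 - 20.0025*b^3 + 35.1443*b^2 - 23.5677*b + 27.417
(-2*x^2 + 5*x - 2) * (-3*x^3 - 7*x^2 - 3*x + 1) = 6*x^5 - x^4 - 23*x^3 - 3*x^2 + 11*x - 2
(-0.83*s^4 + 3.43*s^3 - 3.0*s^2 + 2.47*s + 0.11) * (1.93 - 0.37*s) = 0.3071*s^5 - 2.871*s^4 + 7.7299*s^3 - 6.7039*s^2 + 4.7264*s + 0.2123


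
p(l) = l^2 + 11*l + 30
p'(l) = 2*l + 11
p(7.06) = 157.50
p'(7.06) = 25.12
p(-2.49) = 8.81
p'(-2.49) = 6.02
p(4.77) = 105.22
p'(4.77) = 20.54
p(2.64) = 66.01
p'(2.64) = 16.28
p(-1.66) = 14.50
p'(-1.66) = 7.68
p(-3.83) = 2.54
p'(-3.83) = 3.34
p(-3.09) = 5.56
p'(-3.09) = 4.82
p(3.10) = 73.71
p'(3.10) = 17.20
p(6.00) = 132.00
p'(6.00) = 23.00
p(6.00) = 132.00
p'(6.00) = 23.00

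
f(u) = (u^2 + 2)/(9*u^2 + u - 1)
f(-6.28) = 0.12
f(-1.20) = 0.32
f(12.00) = 0.11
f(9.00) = 0.11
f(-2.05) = 0.18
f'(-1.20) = 0.39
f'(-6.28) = 0.00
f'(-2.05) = 0.07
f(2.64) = 0.14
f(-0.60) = 1.44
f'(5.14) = -0.00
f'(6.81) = -0.00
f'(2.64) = -0.02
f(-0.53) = 2.29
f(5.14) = 0.12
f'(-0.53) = 18.49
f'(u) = 2*u/(9*u^2 + u - 1) + (-18*u - 1)*(u^2 + 2)/(9*u^2 + u - 1)^2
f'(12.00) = 0.00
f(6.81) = 0.11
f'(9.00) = 0.00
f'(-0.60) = 7.87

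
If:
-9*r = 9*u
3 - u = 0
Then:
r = -3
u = 3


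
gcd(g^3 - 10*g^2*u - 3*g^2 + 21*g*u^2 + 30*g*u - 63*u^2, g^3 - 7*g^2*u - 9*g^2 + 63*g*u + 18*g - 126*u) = -g^2 + 7*g*u + 3*g - 21*u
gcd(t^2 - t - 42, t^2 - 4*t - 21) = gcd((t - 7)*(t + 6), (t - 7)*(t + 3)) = t - 7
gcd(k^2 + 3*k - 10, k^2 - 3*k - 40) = k + 5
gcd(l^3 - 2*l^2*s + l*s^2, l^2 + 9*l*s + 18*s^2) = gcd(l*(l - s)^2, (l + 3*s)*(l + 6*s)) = 1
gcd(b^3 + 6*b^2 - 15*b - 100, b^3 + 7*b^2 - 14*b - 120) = b^2 + b - 20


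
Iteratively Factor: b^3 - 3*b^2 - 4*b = (b + 1)*(b^2 - 4*b) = b*(b + 1)*(b - 4)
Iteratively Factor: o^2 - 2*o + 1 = (o - 1)*(o - 1)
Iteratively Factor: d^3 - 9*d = (d + 3)*(d^2 - 3*d) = d*(d + 3)*(d - 3)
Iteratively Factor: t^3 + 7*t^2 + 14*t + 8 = (t + 2)*(t^2 + 5*t + 4) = (t + 2)*(t + 4)*(t + 1)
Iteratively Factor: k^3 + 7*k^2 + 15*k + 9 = (k + 1)*(k^2 + 6*k + 9) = (k + 1)*(k + 3)*(k + 3)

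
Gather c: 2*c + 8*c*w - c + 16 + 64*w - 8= c*(8*w + 1) + 64*w + 8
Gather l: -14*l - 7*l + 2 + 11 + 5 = 18 - 21*l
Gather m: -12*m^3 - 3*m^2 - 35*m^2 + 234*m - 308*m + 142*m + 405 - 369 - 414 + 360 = -12*m^3 - 38*m^2 + 68*m - 18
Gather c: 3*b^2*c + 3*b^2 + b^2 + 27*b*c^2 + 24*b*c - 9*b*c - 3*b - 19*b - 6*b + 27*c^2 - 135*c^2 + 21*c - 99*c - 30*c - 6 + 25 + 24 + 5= 4*b^2 - 28*b + c^2*(27*b - 108) + c*(3*b^2 + 15*b - 108) + 48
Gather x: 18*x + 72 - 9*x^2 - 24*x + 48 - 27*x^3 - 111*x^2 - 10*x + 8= -27*x^3 - 120*x^2 - 16*x + 128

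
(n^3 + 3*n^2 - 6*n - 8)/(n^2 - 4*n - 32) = (n^2 - n - 2)/(n - 8)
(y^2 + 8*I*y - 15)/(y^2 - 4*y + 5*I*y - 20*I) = (y + 3*I)/(y - 4)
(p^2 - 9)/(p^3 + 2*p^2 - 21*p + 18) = (p + 3)/(p^2 + 5*p - 6)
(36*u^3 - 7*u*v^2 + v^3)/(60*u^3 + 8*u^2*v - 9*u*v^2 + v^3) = (3*u - v)/(5*u - v)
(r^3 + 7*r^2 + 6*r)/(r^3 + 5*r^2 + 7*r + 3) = r*(r + 6)/(r^2 + 4*r + 3)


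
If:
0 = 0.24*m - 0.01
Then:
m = 0.04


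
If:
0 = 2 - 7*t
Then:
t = 2/7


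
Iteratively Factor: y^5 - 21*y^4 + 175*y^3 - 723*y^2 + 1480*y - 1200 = (y - 4)*(y^4 - 17*y^3 + 107*y^2 - 295*y + 300) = (y - 4)^2*(y^3 - 13*y^2 + 55*y - 75) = (y - 5)*(y - 4)^2*(y^2 - 8*y + 15) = (y - 5)^2*(y - 4)^2*(y - 3)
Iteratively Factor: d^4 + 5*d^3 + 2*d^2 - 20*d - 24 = (d + 3)*(d^3 + 2*d^2 - 4*d - 8) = (d + 2)*(d + 3)*(d^2 - 4) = (d + 2)^2*(d + 3)*(d - 2)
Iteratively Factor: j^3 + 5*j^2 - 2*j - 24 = (j + 4)*(j^2 + j - 6) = (j + 3)*(j + 4)*(j - 2)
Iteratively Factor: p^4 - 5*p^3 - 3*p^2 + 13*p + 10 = (p - 5)*(p^3 - 3*p - 2) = (p - 5)*(p + 1)*(p^2 - p - 2) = (p - 5)*(p + 1)^2*(p - 2)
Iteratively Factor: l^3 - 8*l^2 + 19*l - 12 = (l - 4)*(l^2 - 4*l + 3) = (l - 4)*(l - 1)*(l - 3)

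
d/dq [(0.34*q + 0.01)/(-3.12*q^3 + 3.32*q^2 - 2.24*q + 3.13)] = (2.1216*q^3 - 1.0352*q^2 - 0.0664*q + 1.0866)/(9.7344*q^6 - 20.7168*q^5 + 25.0*q^4 - 34.4048*q^3 + 25.8008*q^2 - 14.0224*q + 9.7969)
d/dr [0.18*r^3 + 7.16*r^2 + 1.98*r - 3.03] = 0.54*r^2 + 14.32*r + 1.98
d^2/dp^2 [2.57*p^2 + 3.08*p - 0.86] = 5.14000000000000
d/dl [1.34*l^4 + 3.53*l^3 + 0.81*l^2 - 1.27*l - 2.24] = 5.36*l^3 + 10.59*l^2 + 1.62*l - 1.27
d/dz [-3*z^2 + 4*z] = 4 - 6*z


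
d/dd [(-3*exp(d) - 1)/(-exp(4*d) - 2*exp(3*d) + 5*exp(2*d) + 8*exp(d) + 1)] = (-9*exp(4*d) - 16*exp(3*d) + 9*exp(2*d) + 10*exp(d) + 5)*exp(d)/(exp(8*d) + 4*exp(7*d) - 6*exp(6*d) - 36*exp(5*d) - 9*exp(4*d) + 76*exp(3*d) + 74*exp(2*d) + 16*exp(d) + 1)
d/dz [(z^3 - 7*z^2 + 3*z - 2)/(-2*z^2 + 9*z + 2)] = (-2*z^4 + 18*z^3 - 51*z^2 - 36*z + 24)/(4*z^4 - 36*z^3 + 73*z^2 + 36*z + 4)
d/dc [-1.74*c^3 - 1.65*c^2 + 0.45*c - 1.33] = -5.22*c^2 - 3.3*c + 0.45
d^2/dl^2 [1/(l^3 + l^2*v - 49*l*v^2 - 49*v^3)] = 2*(-(3*l + v)*(l^3 + l^2*v - 49*l*v^2 - 49*v^3) + (3*l^2 + 2*l*v - 49*v^2)^2)/(l^3 + l^2*v - 49*l*v^2 - 49*v^3)^3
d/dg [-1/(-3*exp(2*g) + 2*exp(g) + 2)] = (2 - 6*exp(g))*exp(g)/(-3*exp(2*g) + 2*exp(g) + 2)^2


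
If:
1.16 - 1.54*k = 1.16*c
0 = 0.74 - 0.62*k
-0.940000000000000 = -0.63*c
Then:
No Solution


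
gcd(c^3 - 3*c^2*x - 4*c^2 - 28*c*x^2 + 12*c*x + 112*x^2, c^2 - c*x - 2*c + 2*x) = 1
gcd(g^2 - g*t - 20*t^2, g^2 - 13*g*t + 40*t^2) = -g + 5*t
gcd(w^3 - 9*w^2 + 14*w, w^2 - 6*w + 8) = w - 2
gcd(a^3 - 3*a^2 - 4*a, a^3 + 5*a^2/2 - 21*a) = a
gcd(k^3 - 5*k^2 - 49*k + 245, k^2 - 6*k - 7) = k - 7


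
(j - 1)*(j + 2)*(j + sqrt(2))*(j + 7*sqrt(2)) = j^4 + j^3 + 8*sqrt(2)*j^3 + 8*sqrt(2)*j^2 + 12*j^2 - 16*sqrt(2)*j + 14*j - 28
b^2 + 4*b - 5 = (b - 1)*(b + 5)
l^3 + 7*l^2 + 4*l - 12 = (l - 1)*(l + 2)*(l + 6)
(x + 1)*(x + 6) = x^2 + 7*x + 6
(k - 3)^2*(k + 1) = k^3 - 5*k^2 + 3*k + 9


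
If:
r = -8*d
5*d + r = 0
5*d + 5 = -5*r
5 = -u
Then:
No Solution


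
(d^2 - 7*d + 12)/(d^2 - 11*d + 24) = (d - 4)/(d - 8)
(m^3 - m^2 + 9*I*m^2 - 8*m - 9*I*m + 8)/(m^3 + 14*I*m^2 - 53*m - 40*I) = (m - 1)/(m + 5*I)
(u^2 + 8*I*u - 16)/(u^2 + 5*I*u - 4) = (u + 4*I)/(u + I)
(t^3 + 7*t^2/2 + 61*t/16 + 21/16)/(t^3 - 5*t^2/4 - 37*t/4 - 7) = (t + 3/4)/(t - 4)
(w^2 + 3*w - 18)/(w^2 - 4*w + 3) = (w + 6)/(w - 1)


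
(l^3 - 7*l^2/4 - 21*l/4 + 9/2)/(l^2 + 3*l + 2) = (4*l^2 - 15*l + 9)/(4*(l + 1))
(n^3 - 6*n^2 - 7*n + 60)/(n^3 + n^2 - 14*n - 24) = (n - 5)/(n + 2)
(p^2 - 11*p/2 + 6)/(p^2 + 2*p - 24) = (p - 3/2)/(p + 6)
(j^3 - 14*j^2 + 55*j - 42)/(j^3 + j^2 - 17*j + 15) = (j^2 - 13*j + 42)/(j^2 + 2*j - 15)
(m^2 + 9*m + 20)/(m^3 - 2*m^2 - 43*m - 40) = (m + 4)/(m^2 - 7*m - 8)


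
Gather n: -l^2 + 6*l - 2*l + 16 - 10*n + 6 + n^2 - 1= -l^2 + 4*l + n^2 - 10*n + 21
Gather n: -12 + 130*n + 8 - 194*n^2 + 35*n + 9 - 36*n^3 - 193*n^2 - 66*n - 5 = -36*n^3 - 387*n^2 + 99*n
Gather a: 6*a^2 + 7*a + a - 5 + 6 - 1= 6*a^2 + 8*a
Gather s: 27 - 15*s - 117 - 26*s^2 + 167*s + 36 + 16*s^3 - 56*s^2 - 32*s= 16*s^3 - 82*s^2 + 120*s - 54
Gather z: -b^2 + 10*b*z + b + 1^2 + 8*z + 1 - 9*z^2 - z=-b^2 + b - 9*z^2 + z*(10*b + 7) + 2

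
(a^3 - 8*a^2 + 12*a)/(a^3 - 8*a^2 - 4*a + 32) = a*(a - 6)/(a^2 - 6*a - 16)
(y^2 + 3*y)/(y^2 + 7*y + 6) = y*(y + 3)/(y^2 + 7*y + 6)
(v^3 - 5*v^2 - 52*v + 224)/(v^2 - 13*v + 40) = (v^2 + 3*v - 28)/(v - 5)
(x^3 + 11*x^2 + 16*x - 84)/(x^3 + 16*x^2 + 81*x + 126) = (x - 2)/(x + 3)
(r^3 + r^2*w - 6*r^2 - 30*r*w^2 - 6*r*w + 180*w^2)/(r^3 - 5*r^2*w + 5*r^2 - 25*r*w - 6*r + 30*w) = (r^2 + 6*r*w - 6*r - 36*w)/(r^2 + 5*r - 6)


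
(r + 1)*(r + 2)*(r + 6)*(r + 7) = r^4 + 16*r^3 + 83*r^2 + 152*r + 84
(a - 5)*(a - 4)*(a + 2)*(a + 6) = a^4 - a^3 - 40*a^2 + 52*a + 240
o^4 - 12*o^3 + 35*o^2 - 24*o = o*(o - 8)*(o - 3)*(o - 1)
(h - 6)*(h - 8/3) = h^2 - 26*h/3 + 16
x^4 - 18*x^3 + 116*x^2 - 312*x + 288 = (x - 6)^2*(x - 4)*(x - 2)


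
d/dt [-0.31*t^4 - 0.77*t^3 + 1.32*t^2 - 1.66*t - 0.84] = -1.24*t^3 - 2.31*t^2 + 2.64*t - 1.66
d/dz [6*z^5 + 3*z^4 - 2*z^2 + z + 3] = 30*z^4 + 12*z^3 - 4*z + 1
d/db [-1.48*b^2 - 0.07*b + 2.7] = -2.96*b - 0.07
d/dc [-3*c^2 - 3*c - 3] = -6*c - 3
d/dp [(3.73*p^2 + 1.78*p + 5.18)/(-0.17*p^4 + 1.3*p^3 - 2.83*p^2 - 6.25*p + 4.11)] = (1.2682*p^5 - 3.9412*p^4 - 1.1056*p^3 - 38.4771*p^2 + 59.9794*p + 39.6908)/(0.0289*p^8 - 0.442*p^7 + 2.6522*p^6 - 5.233*p^5 - 9.6385*p^4 + 46.061*p^3 + 15.7999*p^2 - 51.375*p + 16.8921)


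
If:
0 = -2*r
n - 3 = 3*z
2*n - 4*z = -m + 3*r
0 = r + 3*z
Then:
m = -6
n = 3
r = 0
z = 0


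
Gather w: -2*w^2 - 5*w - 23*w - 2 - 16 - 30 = -2*w^2 - 28*w - 48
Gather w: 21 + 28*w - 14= 28*w + 7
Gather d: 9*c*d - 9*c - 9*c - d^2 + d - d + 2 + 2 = 9*c*d - 18*c - d^2 + 4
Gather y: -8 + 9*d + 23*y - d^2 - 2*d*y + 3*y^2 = -d^2 + 9*d + 3*y^2 + y*(23 - 2*d) - 8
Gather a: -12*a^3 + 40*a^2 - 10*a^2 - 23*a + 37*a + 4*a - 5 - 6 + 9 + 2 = -12*a^3 + 30*a^2 + 18*a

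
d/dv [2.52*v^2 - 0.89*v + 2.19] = 5.04*v - 0.89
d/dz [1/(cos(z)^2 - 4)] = 2*sin(z)*cos(z)/(cos(z)^2 - 4)^2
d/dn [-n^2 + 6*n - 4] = 6 - 2*n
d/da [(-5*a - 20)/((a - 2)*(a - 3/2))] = 20*(a^2 + 8*a - 17)/(4*a^4 - 28*a^3 + 73*a^2 - 84*a + 36)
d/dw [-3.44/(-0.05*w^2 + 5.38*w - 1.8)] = (18.5072 - 0.344*w)/(0.05*w^2 - 5.38*w + 1.8)^2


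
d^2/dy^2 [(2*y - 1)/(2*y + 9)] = -80/(2*y + 9)^3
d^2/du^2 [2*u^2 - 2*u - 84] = 4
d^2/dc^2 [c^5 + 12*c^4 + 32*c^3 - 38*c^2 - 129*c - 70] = 20*c^3 + 144*c^2 + 192*c - 76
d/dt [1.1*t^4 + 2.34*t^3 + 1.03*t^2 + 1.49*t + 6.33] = 4.4*t^3 + 7.02*t^2 + 2.06*t + 1.49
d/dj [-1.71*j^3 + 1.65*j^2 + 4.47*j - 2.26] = -5.13*j^2 + 3.3*j + 4.47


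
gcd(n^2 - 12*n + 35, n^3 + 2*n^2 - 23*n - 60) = n - 5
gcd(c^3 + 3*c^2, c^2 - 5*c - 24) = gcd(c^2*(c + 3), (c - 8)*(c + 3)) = c + 3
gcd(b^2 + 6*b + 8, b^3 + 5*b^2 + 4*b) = b + 4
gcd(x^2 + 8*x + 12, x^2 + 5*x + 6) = x + 2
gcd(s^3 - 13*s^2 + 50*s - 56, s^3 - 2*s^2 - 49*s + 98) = s^2 - 9*s + 14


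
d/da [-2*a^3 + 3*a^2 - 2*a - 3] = -6*a^2 + 6*a - 2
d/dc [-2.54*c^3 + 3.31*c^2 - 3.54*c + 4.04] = -7.62*c^2 + 6.62*c - 3.54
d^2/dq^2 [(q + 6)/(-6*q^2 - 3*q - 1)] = 6*(-3*(q + 6)*(4*q + 1)^2 + (6*q + 13)*(6*q^2 + 3*q + 1))/(6*q^2 + 3*q + 1)^3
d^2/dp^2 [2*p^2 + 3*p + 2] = 4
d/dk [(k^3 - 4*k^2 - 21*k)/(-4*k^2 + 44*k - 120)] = (-k^4 + 22*k^3 - 155*k^2 + 240*k + 630)/(4*(k^4 - 22*k^3 + 181*k^2 - 660*k + 900))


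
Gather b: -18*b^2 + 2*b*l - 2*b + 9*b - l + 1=-18*b^2 + b*(2*l + 7) - l + 1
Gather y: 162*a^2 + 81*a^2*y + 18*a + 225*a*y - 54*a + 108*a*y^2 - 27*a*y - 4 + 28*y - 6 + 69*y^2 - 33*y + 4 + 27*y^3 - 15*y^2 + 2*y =162*a^2 - 36*a + 27*y^3 + y^2*(108*a + 54) + y*(81*a^2 + 198*a - 3) - 6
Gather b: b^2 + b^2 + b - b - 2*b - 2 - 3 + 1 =2*b^2 - 2*b - 4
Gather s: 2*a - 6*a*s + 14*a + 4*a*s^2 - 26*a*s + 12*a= 4*a*s^2 - 32*a*s + 28*a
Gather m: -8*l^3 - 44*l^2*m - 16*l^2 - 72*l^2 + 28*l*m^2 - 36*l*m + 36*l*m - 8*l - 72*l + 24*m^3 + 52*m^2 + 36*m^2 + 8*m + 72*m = -8*l^3 - 88*l^2 - 80*l + 24*m^3 + m^2*(28*l + 88) + m*(80 - 44*l^2)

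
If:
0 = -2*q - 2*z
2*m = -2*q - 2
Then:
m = z - 1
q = -z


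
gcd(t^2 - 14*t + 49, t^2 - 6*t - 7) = t - 7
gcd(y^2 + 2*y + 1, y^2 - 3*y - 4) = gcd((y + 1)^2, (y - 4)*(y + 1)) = y + 1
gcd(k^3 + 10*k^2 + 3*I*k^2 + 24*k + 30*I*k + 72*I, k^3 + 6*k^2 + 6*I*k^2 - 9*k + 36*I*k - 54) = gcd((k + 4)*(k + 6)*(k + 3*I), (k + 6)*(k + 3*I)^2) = k^2 + k*(6 + 3*I) + 18*I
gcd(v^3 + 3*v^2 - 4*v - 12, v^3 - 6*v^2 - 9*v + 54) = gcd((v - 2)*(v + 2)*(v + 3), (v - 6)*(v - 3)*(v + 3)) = v + 3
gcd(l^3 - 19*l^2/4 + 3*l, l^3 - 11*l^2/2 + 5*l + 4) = l - 4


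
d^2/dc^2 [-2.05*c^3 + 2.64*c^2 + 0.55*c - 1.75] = 5.28 - 12.3*c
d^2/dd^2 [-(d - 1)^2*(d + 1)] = 2 - 6*d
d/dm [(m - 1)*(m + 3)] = 2*m + 2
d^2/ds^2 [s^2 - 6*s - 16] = 2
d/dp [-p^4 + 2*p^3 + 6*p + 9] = -4*p^3 + 6*p^2 + 6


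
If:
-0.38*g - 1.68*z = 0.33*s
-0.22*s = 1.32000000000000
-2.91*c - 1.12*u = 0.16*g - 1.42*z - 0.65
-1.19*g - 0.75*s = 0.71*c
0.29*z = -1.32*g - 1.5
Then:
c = 8.80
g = -1.47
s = -6.00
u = -20.16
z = 1.51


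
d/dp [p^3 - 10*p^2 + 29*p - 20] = 3*p^2 - 20*p + 29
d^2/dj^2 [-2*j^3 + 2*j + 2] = -12*j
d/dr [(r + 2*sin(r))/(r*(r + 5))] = (r*(r + 5)*(2*cos(r) + 1) - r*(r + 2*sin(r)) - (r + 5)*(r + 2*sin(r)))/(r^2*(r + 5)^2)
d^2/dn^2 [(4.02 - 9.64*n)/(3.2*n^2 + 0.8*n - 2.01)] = (-(6.4*n + 0.8)*(9.64*n - 4.02)*(12.8*n + 1.6) + (185.088*n - 10.304)*(3.2*n^2 + 0.8*n - 2.01))/(3.2*n^2 + 0.8*n - 2.01)^3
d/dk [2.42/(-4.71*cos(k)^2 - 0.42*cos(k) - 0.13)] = -(22.7964*cos(k) + 1.0164)*sin(k)/(4.71*cos(k)^2 + 0.42*cos(k) + 0.13)^2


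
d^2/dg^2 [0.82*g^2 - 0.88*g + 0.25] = 1.64000000000000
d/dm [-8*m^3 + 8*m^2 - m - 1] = -24*m^2 + 16*m - 1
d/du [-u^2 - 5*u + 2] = -2*u - 5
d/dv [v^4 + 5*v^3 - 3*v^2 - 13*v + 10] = 4*v^3 + 15*v^2 - 6*v - 13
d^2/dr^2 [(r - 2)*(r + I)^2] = 6*r - 4 + 4*I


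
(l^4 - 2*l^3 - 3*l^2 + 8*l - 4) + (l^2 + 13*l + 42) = l^4 - 2*l^3 - 2*l^2 + 21*l + 38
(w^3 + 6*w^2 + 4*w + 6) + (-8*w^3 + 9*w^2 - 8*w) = -7*w^3 + 15*w^2 - 4*w + 6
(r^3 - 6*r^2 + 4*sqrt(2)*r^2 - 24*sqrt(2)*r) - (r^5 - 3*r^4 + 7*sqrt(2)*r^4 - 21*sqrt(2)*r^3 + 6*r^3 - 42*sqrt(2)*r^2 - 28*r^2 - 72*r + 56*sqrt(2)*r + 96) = -r^5 - 7*sqrt(2)*r^4 + 3*r^4 - 5*r^3 + 21*sqrt(2)*r^3 + 22*r^2 + 46*sqrt(2)*r^2 - 80*sqrt(2)*r + 72*r - 96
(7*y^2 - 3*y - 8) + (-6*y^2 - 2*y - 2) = y^2 - 5*y - 10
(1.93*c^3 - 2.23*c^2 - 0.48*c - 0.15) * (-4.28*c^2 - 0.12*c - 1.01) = -8.2604*c^5 + 9.3128*c^4 + 0.3727*c^3 + 2.9519*c^2 + 0.5028*c + 0.1515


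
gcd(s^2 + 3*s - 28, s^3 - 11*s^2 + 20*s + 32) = s - 4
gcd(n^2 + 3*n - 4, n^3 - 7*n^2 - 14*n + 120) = n + 4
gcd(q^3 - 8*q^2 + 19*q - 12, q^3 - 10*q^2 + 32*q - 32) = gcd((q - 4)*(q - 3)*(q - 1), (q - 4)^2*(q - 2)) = q - 4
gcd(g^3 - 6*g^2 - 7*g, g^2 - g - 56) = 1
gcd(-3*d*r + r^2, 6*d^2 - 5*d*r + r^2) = -3*d + r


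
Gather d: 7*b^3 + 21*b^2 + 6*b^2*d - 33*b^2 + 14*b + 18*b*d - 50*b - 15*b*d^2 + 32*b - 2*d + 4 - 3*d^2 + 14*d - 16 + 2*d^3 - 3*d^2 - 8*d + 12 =7*b^3 - 12*b^2 - 4*b + 2*d^3 + d^2*(-15*b - 6) + d*(6*b^2 + 18*b + 4)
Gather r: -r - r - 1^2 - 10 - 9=-2*r - 20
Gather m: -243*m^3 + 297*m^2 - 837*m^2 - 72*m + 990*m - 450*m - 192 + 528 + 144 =-243*m^3 - 540*m^2 + 468*m + 480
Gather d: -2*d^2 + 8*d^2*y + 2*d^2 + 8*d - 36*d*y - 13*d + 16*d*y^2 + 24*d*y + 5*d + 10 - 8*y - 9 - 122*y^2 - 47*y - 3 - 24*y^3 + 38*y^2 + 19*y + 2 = 8*d^2*y + d*(16*y^2 - 12*y) - 24*y^3 - 84*y^2 - 36*y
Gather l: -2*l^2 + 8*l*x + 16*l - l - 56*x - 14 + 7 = -2*l^2 + l*(8*x + 15) - 56*x - 7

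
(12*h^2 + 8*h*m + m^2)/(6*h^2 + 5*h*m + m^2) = (6*h + m)/(3*h + m)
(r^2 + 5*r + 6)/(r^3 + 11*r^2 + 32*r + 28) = (r + 3)/(r^2 + 9*r + 14)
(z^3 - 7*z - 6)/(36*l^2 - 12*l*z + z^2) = (z^3 - 7*z - 6)/(36*l^2 - 12*l*z + z^2)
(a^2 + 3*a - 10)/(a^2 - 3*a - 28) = (-a^2 - 3*a + 10)/(-a^2 + 3*a + 28)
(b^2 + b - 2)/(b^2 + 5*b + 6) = (b - 1)/(b + 3)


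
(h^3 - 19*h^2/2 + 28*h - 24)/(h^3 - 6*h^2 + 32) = (h - 3/2)/(h + 2)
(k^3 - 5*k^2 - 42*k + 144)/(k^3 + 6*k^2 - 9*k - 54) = (k - 8)/(k + 3)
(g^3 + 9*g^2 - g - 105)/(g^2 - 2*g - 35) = (g^2 + 4*g - 21)/(g - 7)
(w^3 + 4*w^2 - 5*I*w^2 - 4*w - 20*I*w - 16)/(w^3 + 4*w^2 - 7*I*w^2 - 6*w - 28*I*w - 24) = (w - 4*I)/(w - 6*I)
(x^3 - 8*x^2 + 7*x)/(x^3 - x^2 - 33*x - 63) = x*(x - 1)/(x^2 + 6*x + 9)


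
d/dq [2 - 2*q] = -2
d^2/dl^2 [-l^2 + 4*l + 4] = -2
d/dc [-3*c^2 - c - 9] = -6*c - 1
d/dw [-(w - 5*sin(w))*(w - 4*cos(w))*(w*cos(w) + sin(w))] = (w - 5*sin(w))*(w - 4*cos(w))*(w*sin(w) - 2*cos(w)) - (w - 5*sin(w))*(w*cos(w) + sin(w))*(4*sin(w) + 1) + (w - 4*cos(w))*(w*cos(w) + sin(w))*(5*cos(w) - 1)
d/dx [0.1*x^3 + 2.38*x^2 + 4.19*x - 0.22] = 0.3*x^2 + 4.76*x + 4.19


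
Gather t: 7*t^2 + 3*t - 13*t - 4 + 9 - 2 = 7*t^2 - 10*t + 3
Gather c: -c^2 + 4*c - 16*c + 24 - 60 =-c^2 - 12*c - 36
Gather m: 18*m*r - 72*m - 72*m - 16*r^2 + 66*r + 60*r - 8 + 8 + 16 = m*(18*r - 144) - 16*r^2 + 126*r + 16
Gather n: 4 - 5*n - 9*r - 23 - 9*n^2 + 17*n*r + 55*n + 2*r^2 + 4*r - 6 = -9*n^2 + n*(17*r + 50) + 2*r^2 - 5*r - 25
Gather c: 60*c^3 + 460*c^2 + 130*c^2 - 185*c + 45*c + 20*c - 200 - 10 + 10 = 60*c^3 + 590*c^2 - 120*c - 200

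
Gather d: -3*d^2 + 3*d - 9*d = -3*d^2 - 6*d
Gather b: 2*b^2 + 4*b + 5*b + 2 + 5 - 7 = 2*b^2 + 9*b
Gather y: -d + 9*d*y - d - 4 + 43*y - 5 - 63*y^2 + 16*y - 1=-2*d - 63*y^2 + y*(9*d + 59) - 10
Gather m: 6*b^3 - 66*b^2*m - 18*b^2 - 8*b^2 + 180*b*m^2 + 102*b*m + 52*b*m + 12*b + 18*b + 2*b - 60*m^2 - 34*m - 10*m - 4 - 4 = 6*b^3 - 26*b^2 + 32*b + m^2*(180*b - 60) + m*(-66*b^2 + 154*b - 44) - 8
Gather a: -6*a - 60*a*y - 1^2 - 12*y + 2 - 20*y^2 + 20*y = a*(-60*y - 6) - 20*y^2 + 8*y + 1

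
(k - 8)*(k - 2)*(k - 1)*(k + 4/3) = k^4 - 29*k^3/3 + 34*k^2/3 + 56*k/3 - 64/3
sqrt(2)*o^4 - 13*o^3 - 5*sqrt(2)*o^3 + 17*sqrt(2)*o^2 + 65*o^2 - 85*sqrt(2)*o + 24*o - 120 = (o - 5)*(o - 4*sqrt(2))*(o - 3*sqrt(2))*(sqrt(2)*o + 1)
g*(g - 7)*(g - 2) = g^3 - 9*g^2 + 14*g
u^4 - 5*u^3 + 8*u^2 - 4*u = u*(u - 2)^2*(u - 1)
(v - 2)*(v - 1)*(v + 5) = v^3 + 2*v^2 - 13*v + 10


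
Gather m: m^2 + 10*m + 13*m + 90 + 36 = m^2 + 23*m + 126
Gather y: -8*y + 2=2 - 8*y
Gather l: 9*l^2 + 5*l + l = 9*l^2 + 6*l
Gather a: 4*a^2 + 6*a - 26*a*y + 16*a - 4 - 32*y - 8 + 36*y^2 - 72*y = 4*a^2 + a*(22 - 26*y) + 36*y^2 - 104*y - 12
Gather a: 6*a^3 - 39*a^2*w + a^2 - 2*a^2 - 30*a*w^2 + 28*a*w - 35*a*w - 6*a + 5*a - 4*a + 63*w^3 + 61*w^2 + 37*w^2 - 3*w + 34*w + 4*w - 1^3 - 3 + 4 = 6*a^3 + a^2*(-39*w - 1) + a*(-30*w^2 - 7*w - 5) + 63*w^3 + 98*w^2 + 35*w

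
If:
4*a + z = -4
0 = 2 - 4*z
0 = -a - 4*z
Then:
No Solution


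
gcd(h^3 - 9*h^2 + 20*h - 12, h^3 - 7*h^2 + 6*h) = h^2 - 7*h + 6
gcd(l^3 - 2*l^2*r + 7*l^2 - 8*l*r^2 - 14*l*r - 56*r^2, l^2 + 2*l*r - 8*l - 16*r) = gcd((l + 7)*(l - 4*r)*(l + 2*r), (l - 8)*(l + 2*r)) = l + 2*r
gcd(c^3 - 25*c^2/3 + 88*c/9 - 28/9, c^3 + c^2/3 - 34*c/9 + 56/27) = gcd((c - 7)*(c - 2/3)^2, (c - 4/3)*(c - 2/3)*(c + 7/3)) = c - 2/3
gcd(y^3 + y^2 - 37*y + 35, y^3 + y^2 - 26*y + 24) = y - 1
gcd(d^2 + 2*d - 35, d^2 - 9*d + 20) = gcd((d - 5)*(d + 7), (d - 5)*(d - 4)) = d - 5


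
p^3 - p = p*(p - 1)*(p + 1)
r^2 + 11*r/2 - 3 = (r - 1/2)*(r + 6)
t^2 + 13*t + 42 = (t + 6)*(t + 7)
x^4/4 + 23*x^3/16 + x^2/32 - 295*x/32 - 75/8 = (x/4 + 1)*(x - 5/2)*(x + 5/4)*(x + 3)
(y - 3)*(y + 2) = y^2 - y - 6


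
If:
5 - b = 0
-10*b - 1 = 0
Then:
No Solution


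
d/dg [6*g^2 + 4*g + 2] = 12*g + 4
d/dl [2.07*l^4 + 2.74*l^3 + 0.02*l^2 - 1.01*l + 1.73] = 8.28*l^3 + 8.22*l^2 + 0.04*l - 1.01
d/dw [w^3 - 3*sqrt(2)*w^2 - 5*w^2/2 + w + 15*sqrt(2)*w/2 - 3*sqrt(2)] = 3*w^2 - 6*sqrt(2)*w - 5*w + 1 + 15*sqrt(2)/2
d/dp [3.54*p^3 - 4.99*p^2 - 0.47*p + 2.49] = 10.62*p^2 - 9.98*p - 0.47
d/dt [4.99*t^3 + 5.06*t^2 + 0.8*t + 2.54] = 14.97*t^2 + 10.12*t + 0.8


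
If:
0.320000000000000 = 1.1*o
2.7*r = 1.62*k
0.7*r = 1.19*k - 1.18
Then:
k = 1.53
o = 0.29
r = 0.92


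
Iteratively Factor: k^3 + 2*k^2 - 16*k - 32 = (k - 4)*(k^2 + 6*k + 8) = (k - 4)*(k + 4)*(k + 2)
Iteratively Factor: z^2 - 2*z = (z - 2)*(z)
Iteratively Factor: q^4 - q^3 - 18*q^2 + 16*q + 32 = (q + 1)*(q^3 - 2*q^2 - 16*q + 32) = (q - 2)*(q + 1)*(q^2 - 16) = (q - 2)*(q + 1)*(q + 4)*(q - 4)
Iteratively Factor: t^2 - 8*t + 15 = (t - 3)*(t - 5)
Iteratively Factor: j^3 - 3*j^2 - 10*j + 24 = (j - 2)*(j^2 - j - 12) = (j - 4)*(j - 2)*(j + 3)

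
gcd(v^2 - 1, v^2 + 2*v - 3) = v - 1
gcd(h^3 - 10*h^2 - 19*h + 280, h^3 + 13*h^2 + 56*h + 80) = h + 5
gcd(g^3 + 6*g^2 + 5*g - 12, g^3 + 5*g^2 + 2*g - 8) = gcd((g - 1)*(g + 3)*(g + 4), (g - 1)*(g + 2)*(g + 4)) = g^2 + 3*g - 4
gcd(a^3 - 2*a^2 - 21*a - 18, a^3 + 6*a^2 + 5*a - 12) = a + 3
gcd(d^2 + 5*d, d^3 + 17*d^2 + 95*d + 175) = d + 5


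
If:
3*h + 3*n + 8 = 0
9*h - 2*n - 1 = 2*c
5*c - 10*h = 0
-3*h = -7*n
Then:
No Solution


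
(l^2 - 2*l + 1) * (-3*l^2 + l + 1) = -3*l^4 + 7*l^3 - 4*l^2 - l + 1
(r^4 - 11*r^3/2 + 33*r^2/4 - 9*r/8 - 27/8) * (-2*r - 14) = -2*r^5 - 3*r^4 + 121*r^3/2 - 453*r^2/4 + 45*r/2 + 189/4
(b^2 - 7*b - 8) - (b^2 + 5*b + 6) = -12*b - 14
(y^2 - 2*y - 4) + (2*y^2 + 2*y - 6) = 3*y^2 - 10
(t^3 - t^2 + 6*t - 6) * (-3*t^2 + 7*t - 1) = -3*t^5 + 10*t^4 - 26*t^3 + 61*t^2 - 48*t + 6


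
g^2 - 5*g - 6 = (g - 6)*(g + 1)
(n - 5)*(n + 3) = n^2 - 2*n - 15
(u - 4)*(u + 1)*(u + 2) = u^3 - u^2 - 10*u - 8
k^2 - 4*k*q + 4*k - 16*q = (k + 4)*(k - 4*q)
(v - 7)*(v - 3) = v^2 - 10*v + 21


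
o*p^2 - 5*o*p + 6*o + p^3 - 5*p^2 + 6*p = (o + p)*(p - 3)*(p - 2)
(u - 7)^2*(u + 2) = u^3 - 12*u^2 + 21*u + 98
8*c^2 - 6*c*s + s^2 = (-4*c + s)*(-2*c + s)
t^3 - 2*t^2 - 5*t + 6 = (t - 3)*(t - 1)*(t + 2)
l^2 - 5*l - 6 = (l - 6)*(l + 1)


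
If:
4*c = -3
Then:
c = -3/4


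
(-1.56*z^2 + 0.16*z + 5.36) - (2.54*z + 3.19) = -1.56*z^2 - 2.38*z + 2.17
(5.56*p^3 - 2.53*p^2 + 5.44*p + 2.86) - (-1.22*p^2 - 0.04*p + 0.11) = 5.56*p^3 - 1.31*p^2 + 5.48*p + 2.75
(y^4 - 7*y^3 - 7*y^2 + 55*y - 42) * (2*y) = 2*y^5 - 14*y^4 - 14*y^3 + 110*y^2 - 84*y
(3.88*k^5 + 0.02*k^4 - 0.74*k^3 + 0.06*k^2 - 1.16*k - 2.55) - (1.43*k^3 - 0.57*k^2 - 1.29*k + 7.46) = 3.88*k^5 + 0.02*k^4 - 2.17*k^3 + 0.63*k^2 + 0.13*k - 10.01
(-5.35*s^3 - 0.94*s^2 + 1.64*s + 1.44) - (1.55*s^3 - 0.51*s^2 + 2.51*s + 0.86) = -6.9*s^3 - 0.43*s^2 - 0.87*s + 0.58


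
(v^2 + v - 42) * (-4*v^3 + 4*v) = -4*v^5 - 4*v^4 + 172*v^3 + 4*v^2 - 168*v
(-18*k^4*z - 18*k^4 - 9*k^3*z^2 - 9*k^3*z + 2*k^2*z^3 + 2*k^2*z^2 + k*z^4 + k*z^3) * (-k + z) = 18*k^5*z + 18*k^5 - 9*k^4*z^2 - 9*k^4*z - 11*k^3*z^3 - 11*k^3*z^2 + k^2*z^4 + k^2*z^3 + k*z^5 + k*z^4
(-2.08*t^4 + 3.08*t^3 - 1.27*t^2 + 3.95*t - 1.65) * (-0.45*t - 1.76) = 0.936*t^5 + 2.2748*t^4 - 4.8493*t^3 + 0.4577*t^2 - 6.2095*t + 2.904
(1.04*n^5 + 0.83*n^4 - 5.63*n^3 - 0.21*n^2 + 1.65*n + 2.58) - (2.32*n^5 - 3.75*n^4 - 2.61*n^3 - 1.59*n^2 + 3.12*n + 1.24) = -1.28*n^5 + 4.58*n^4 - 3.02*n^3 + 1.38*n^2 - 1.47*n + 1.34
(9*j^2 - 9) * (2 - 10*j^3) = -90*j^5 + 90*j^3 + 18*j^2 - 18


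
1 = 1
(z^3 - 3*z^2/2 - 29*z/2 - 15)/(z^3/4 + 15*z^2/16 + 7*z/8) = 8*(2*z^2 - 7*z - 15)/(z*(4*z + 7))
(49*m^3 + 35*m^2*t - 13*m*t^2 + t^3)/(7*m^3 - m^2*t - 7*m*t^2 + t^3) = (-7*m + t)/(-m + t)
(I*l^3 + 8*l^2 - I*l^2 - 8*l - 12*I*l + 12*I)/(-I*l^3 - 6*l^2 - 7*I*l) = (-l^3 + l^2*(1 + 8*I) + 4*l*(3 - 2*I) - 12)/(l*(l^2 - 6*I*l + 7))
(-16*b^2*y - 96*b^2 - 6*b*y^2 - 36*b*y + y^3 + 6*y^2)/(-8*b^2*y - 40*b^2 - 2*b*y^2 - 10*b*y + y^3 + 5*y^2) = (-8*b*y - 48*b + y^2 + 6*y)/(-4*b*y - 20*b + y^2 + 5*y)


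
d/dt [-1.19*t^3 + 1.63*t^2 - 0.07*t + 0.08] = -3.57*t^2 + 3.26*t - 0.07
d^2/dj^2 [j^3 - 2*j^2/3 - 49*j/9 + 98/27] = 6*j - 4/3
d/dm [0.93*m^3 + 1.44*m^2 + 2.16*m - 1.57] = 2.79*m^2 + 2.88*m + 2.16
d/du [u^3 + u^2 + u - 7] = 3*u^2 + 2*u + 1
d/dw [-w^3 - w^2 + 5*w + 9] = -3*w^2 - 2*w + 5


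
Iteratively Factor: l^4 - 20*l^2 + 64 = (l - 2)*(l^3 + 2*l^2 - 16*l - 32) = (l - 2)*(l + 4)*(l^2 - 2*l - 8) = (l - 4)*(l - 2)*(l + 4)*(l + 2)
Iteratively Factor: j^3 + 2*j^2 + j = (j + 1)*(j^2 + j) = (j + 1)^2*(j)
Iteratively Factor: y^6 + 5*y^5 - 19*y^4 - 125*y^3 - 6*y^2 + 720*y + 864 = (y - 3)*(y^5 + 8*y^4 + 5*y^3 - 110*y^2 - 336*y - 288) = (y - 3)*(y + 3)*(y^4 + 5*y^3 - 10*y^2 - 80*y - 96) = (y - 3)*(y + 3)^2*(y^3 + 2*y^2 - 16*y - 32) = (y - 3)*(y + 2)*(y + 3)^2*(y^2 - 16) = (y - 4)*(y - 3)*(y + 2)*(y + 3)^2*(y + 4)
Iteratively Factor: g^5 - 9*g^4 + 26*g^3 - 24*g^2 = (g - 3)*(g^4 - 6*g^3 + 8*g^2) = (g - 4)*(g - 3)*(g^3 - 2*g^2) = g*(g - 4)*(g - 3)*(g^2 - 2*g) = g^2*(g - 4)*(g - 3)*(g - 2)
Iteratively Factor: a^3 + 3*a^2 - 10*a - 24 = (a + 2)*(a^2 + a - 12) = (a - 3)*(a + 2)*(a + 4)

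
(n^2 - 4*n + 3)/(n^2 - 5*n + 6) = (n - 1)/(n - 2)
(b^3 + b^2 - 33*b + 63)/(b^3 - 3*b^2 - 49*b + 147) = (b - 3)/(b - 7)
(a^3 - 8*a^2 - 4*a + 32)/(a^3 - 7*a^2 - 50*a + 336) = (a^2 - 4)/(a^2 + a - 42)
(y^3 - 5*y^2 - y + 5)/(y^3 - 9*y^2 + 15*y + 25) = (y - 1)/(y - 5)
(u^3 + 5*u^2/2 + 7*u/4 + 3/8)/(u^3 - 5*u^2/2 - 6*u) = (u^2 + u + 1/4)/(u*(u - 4))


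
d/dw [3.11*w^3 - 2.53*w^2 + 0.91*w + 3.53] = 9.33*w^2 - 5.06*w + 0.91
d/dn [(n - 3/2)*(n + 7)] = 2*n + 11/2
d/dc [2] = 0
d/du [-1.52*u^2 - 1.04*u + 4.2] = -3.04*u - 1.04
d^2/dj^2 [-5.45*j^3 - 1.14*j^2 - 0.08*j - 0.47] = -32.7*j - 2.28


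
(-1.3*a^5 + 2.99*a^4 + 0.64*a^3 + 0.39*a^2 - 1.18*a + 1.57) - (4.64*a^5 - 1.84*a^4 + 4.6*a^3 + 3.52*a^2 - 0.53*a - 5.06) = -5.94*a^5 + 4.83*a^4 - 3.96*a^3 - 3.13*a^2 - 0.65*a + 6.63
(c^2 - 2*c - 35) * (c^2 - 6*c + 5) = c^4 - 8*c^3 - 18*c^2 + 200*c - 175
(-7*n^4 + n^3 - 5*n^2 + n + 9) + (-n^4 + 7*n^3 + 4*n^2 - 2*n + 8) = -8*n^4 + 8*n^3 - n^2 - n + 17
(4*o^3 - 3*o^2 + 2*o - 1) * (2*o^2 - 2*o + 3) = 8*o^5 - 14*o^4 + 22*o^3 - 15*o^2 + 8*o - 3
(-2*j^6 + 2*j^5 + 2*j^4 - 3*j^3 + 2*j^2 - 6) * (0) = 0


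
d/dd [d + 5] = 1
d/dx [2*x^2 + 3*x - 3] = 4*x + 3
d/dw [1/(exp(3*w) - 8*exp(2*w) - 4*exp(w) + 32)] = (-3*exp(2*w) + 16*exp(w) + 4)*exp(w)/(exp(3*w) - 8*exp(2*w) - 4*exp(w) + 32)^2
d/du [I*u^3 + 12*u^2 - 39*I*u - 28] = 3*I*u^2 + 24*u - 39*I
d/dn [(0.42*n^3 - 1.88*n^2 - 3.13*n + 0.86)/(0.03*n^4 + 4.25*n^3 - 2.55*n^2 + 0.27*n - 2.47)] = (-0.0126*n^6 + 0.112800000000001*n^5 + 7.2007*n^4 + 26.7286*n^3 - 22.5663*n^2 + 13.6732*n + 7.4989)/(0.0009*n^8 + 0.255*n^7 + 17.9095*n^6 - 21.6588*n^5 + 8.6493*n^4 - 22.372*n^3 + 12.6699*n^2 - 1.3338*n + 6.1009)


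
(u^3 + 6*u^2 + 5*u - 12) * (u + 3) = u^4 + 9*u^3 + 23*u^2 + 3*u - 36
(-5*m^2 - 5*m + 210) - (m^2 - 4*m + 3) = -6*m^2 - m + 207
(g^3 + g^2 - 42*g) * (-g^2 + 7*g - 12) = -g^5 + 6*g^4 + 37*g^3 - 306*g^2 + 504*g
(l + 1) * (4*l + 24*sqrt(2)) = 4*l^2 + 4*l + 24*sqrt(2)*l + 24*sqrt(2)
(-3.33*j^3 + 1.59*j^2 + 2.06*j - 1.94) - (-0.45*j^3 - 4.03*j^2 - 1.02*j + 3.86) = -2.88*j^3 + 5.62*j^2 + 3.08*j - 5.8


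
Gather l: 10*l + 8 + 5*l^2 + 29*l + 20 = 5*l^2 + 39*l + 28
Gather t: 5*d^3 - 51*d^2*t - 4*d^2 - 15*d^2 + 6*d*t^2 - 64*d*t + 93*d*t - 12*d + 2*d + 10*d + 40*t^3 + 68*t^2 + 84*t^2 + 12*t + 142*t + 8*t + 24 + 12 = 5*d^3 - 19*d^2 + 40*t^3 + t^2*(6*d + 152) + t*(-51*d^2 + 29*d + 162) + 36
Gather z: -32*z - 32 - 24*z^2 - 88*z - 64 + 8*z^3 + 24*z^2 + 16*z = 8*z^3 - 104*z - 96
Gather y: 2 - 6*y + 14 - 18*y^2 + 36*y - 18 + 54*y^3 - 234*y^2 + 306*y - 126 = 54*y^3 - 252*y^2 + 336*y - 128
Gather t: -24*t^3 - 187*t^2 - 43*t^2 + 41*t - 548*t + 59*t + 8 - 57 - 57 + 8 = -24*t^3 - 230*t^2 - 448*t - 98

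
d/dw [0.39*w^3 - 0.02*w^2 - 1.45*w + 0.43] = 1.17*w^2 - 0.04*w - 1.45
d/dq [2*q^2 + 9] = 4*q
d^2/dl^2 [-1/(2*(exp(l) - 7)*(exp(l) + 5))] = (-2*exp(3*l) + 3*exp(2*l) - 72*exp(l) + 35)*exp(l)/(exp(6*l) - 6*exp(5*l) - 93*exp(4*l) + 412*exp(3*l) + 3255*exp(2*l) - 7350*exp(l) - 42875)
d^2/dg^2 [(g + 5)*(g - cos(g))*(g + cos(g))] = 2*g*cos(2*g) + 6*g + 2*sin(2*g) + 10*cos(2*g) + 10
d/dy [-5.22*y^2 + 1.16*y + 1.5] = 1.16 - 10.44*y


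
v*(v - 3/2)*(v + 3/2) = v^3 - 9*v/4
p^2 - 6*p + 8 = (p - 4)*(p - 2)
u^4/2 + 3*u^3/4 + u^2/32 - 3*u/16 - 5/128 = (u/2 + 1/4)*(u - 1/2)*(u + 1/4)*(u + 5/4)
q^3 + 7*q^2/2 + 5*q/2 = q*(q + 1)*(q + 5/2)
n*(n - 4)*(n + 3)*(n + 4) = n^4 + 3*n^3 - 16*n^2 - 48*n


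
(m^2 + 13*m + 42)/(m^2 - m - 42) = (m + 7)/(m - 7)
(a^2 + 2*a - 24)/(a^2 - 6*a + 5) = (a^2 + 2*a - 24)/(a^2 - 6*a + 5)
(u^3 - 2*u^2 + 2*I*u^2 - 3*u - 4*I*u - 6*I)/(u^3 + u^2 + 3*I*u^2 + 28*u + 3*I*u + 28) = (u^2 + u*(-3 + 2*I) - 6*I)/(u^2 + 3*I*u + 28)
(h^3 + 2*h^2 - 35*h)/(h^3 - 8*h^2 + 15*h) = (h + 7)/(h - 3)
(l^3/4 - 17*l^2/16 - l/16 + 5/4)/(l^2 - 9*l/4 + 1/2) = (4*l^3 - 17*l^2 - l + 20)/(4*(4*l^2 - 9*l + 2))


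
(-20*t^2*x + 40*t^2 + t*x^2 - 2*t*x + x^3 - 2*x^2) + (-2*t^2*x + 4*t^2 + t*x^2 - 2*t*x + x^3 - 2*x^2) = -22*t^2*x + 44*t^2 + 2*t*x^2 - 4*t*x + 2*x^3 - 4*x^2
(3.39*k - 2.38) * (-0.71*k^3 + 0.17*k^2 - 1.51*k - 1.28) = -2.4069*k^4 + 2.2661*k^3 - 5.5235*k^2 - 0.7454*k + 3.0464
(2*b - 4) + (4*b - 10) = 6*b - 14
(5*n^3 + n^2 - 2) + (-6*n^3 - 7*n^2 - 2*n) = -n^3 - 6*n^2 - 2*n - 2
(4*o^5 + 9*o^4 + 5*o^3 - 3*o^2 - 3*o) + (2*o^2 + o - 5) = 4*o^5 + 9*o^4 + 5*o^3 - o^2 - 2*o - 5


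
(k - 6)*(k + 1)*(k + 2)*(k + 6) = k^4 + 3*k^3 - 34*k^2 - 108*k - 72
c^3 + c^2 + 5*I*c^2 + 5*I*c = c*(c + 1)*(c + 5*I)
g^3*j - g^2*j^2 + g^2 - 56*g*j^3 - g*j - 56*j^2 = (g - 8*j)*(g + 7*j)*(g*j + 1)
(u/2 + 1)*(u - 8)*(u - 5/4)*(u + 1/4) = u^4/2 - 7*u^3/2 - 165*u^2/32 + 143*u/16 + 5/2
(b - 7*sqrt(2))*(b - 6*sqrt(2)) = b^2 - 13*sqrt(2)*b + 84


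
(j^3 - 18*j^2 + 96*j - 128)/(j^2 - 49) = (j^3 - 18*j^2 + 96*j - 128)/(j^2 - 49)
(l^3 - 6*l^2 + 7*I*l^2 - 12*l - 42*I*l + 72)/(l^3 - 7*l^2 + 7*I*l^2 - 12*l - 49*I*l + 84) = (l - 6)/(l - 7)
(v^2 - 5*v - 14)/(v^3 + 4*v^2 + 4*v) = (v - 7)/(v*(v + 2))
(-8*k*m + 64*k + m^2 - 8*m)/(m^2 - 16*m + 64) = (-8*k + m)/(m - 8)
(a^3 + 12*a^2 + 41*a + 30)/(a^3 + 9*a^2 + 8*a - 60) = (a + 1)/(a - 2)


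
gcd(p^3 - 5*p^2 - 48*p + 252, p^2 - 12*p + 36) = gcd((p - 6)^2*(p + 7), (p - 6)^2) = p^2 - 12*p + 36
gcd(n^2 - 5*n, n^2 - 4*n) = n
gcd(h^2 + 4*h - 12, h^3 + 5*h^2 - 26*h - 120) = h + 6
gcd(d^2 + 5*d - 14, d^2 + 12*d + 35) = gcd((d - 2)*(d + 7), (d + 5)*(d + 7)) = d + 7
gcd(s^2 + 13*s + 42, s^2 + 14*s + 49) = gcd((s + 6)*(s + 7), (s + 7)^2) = s + 7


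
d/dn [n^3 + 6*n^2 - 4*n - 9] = 3*n^2 + 12*n - 4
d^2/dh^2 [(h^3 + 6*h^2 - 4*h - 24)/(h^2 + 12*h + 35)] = 6*(11*h^3 + 186*h^2 + 1077*h + 2138)/(h^6 + 36*h^5 + 537*h^4 + 4248*h^3 + 18795*h^2 + 44100*h + 42875)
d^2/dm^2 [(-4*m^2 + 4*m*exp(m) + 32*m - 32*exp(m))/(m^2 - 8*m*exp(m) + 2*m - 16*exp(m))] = 4*(2*(-(4*m*exp(m) + 16*exp(m) - 1)*(m^2 - m*exp(m) - 8*m + 8*exp(m)) + 2*(m*exp(m) - 2*m - 7*exp(m) + 8)*(4*m*exp(m) - m + 12*exp(m) - 1))*(m^2 - 8*m*exp(m) + 2*m - 16*exp(m)) + (m*exp(m) - 6*exp(m) - 2)*(m^2 - 8*m*exp(m) + 2*m - 16*exp(m))^2 - 8*(m^2 - m*exp(m) - 8*m + 8*exp(m))*(4*m*exp(m) - m + 12*exp(m) - 1)^2)/(m^2 - 8*m*exp(m) + 2*m - 16*exp(m))^3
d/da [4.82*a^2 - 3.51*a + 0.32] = 9.64*a - 3.51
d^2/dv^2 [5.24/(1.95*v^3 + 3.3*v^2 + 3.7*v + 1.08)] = (-(61.308*v + 34.584)*(1.95*v^3 + 3.3*v^2 + 3.7*v + 1.08) + 5.24*(5.85*v^2 + 6.6*v + 3.7)*(11.7*v^2 + 13.2*v + 7.4))/(1.95*v^3 + 3.3*v^2 + 3.7*v + 1.08)^3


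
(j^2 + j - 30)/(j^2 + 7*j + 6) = (j - 5)/(j + 1)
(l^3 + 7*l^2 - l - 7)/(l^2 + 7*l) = l - 1/l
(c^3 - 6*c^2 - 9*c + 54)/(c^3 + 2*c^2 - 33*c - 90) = (c - 3)/(c + 5)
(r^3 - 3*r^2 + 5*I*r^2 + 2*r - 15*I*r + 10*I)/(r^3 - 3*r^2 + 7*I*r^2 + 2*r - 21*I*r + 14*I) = (r + 5*I)/(r + 7*I)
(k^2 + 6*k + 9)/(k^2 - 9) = (k + 3)/(k - 3)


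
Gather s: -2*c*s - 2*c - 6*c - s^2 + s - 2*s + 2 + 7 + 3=-8*c - s^2 + s*(-2*c - 1) + 12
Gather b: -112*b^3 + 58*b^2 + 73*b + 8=-112*b^3 + 58*b^2 + 73*b + 8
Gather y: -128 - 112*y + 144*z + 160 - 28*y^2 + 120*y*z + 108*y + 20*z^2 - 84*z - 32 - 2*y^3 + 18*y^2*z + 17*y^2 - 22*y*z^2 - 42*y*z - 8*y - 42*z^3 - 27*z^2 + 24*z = -2*y^3 + y^2*(18*z - 11) + y*(-22*z^2 + 78*z - 12) - 42*z^3 - 7*z^2 + 84*z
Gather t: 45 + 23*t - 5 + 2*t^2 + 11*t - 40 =2*t^2 + 34*t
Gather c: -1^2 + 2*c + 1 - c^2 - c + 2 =-c^2 + c + 2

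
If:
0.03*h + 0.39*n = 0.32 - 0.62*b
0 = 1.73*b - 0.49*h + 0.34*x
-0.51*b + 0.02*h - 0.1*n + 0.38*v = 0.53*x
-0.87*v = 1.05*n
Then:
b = 0.809984500932739*x + 0.763430496285724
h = 3.5536187481911*x + 2.6953770583149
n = -1.56102295647187*x - 0.60048261396563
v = 1.88399322332812*x + 0.724720396165416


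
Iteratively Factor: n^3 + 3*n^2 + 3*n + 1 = (n + 1)*(n^2 + 2*n + 1) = (n + 1)^2*(n + 1)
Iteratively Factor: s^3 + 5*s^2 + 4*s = (s)*(s^2 + 5*s + 4) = s*(s + 4)*(s + 1)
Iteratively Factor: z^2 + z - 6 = (z - 2)*(z + 3)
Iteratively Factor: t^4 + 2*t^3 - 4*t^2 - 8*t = (t + 2)*(t^3 - 4*t) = (t + 2)^2*(t^2 - 2*t) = t*(t + 2)^2*(t - 2)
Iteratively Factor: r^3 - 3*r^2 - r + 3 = (r + 1)*(r^2 - 4*r + 3) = (r - 3)*(r + 1)*(r - 1)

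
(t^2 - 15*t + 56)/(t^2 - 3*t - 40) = (t - 7)/(t + 5)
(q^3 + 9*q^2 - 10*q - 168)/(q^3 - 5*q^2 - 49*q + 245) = (q^2 + 2*q - 24)/(q^2 - 12*q + 35)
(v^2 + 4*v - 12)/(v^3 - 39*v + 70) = (v + 6)/(v^2 + 2*v - 35)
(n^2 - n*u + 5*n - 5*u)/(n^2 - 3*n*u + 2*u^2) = (-n - 5)/(-n + 2*u)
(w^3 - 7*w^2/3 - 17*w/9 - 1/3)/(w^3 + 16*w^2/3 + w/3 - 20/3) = (9*w^3 - 21*w^2 - 17*w - 3)/(3*(3*w^3 + 16*w^2 + w - 20))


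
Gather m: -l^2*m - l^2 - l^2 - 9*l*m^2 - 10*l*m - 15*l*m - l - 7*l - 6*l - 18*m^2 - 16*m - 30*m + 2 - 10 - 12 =-2*l^2 - 14*l + m^2*(-9*l - 18) + m*(-l^2 - 25*l - 46) - 20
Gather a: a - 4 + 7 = a + 3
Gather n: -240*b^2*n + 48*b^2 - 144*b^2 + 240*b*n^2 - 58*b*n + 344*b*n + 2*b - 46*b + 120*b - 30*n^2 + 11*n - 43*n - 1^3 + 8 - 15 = -96*b^2 + 76*b + n^2*(240*b - 30) + n*(-240*b^2 + 286*b - 32) - 8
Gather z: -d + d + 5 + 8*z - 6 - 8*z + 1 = 0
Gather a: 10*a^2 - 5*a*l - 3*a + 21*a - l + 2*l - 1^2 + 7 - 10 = 10*a^2 + a*(18 - 5*l) + l - 4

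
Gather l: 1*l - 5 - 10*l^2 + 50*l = -10*l^2 + 51*l - 5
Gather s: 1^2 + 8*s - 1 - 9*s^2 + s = -9*s^2 + 9*s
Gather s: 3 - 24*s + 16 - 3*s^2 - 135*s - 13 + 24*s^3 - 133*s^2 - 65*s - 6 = 24*s^3 - 136*s^2 - 224*s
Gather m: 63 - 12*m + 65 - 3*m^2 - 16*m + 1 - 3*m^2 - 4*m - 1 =-6*m^2 - 32*m + 128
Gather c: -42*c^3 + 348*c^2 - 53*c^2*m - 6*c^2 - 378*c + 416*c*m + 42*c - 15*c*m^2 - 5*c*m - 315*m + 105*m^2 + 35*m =-42*c^3 + c^2*(342 - 53*m) + c*(-15*m^2 + 411*m - 336) + 105*m^2 - 280*m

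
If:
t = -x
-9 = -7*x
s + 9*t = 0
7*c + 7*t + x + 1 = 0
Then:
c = 47/49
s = 81/7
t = -9/7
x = 9/7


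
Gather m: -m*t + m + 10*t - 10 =m*(1 - t) + 10*t - 10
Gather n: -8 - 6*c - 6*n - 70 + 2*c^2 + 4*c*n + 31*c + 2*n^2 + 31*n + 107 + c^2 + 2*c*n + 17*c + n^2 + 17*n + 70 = 3*c^2 + 42*c + 3*n^2 + n*(6*c + 42) + 99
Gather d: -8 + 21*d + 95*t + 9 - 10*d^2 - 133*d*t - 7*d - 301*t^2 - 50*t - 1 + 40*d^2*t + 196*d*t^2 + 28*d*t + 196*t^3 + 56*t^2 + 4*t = d^2*(40*t - 10) + d*(196*t^2 - 105*t + 14) + 196*t^3 - 245*t^2 + 49*t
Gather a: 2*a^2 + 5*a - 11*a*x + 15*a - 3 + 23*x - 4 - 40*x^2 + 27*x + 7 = 2*a^2 + a*(20 - 11*x) - 40*x^2 + 50*x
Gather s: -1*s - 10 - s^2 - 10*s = -s^2 - 11*s - 10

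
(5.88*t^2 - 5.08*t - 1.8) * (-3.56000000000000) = -20.9328*t^2 + 18.0848*t + 6.408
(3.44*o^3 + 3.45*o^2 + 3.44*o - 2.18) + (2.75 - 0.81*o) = 3.44*o^3 + 3.45*o^2 + 2.63*o + 0.57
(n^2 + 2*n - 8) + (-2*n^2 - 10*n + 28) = -n^2 - 8*n + 20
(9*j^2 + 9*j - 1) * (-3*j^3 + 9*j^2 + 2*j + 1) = -27*j^5 + 54*j^4 + 102*j^3 + 18*j^2 + 7*j - 1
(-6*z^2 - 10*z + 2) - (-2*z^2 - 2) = -4*z^2 - 10*z + 4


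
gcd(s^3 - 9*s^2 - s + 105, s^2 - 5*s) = s - 5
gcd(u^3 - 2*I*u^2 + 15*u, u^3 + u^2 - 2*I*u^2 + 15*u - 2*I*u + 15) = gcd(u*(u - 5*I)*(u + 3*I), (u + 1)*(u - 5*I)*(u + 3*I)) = u^2 - 2*I*u + 15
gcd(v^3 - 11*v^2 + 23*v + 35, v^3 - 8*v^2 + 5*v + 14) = v^2 - 6*v - 7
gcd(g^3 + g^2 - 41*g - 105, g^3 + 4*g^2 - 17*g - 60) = g^2 + 8*g + 15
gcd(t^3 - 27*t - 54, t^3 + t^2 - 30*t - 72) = t^2 - 3*t - 18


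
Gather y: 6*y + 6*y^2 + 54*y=6*y^2 + 60*y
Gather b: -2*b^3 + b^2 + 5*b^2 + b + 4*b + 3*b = -2*b^3 + 6*b^2 + 8*b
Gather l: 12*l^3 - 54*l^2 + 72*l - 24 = 12*l^3 - 54*l^2 + 72*l - 24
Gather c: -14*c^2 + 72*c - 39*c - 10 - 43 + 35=-14*c^2 + 33*c - 18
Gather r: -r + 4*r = 3*r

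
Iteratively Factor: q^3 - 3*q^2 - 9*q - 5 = (q - 5)*(q^2 + 2*q + 1) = (q - 5)*(q + 1)*(q + 1)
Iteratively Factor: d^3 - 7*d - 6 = (d + 1)*(d^2 - d - 6) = (d - 3)*(d + 1)*(d + 2)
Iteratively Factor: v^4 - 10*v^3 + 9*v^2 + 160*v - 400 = (v - 5)*(v^3 - 5*v^2 - 16*v + 80) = (v - 5)^2*(v^2 - 16) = (v - 5)^2*(v + 4)*(v - 4)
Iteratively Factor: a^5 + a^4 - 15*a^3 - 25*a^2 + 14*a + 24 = (a + 1)*(a^4 - 15*a^2 - 10*a + 24) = (a - 4)*(a + 1)*(a^3 + 4*a^2 + a - 6) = (a - 4)*(a + 1)*(a + 2)*(a^2 + 2*a - 3) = (a - 4)*(a - 1)*(a + 1)*(a + 2)*(a + 3)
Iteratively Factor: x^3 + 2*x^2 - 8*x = (x - 2)*(x^2 + 4*x) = x*(x - 2)*(x + 4)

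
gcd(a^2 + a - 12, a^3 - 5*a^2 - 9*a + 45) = a - 3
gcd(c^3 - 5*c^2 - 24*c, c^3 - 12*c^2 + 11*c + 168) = c^2 - 5*c - 24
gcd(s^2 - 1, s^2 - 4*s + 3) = s - 1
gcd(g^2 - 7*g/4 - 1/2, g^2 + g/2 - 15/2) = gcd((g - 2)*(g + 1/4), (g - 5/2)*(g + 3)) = 1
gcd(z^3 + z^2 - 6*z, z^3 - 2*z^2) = z^2 - 2*z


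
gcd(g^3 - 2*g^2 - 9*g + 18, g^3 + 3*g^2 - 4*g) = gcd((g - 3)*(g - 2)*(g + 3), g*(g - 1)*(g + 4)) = 1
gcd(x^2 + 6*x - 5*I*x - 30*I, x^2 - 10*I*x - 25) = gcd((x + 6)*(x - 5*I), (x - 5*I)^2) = x - 5*I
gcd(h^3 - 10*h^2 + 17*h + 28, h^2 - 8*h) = 1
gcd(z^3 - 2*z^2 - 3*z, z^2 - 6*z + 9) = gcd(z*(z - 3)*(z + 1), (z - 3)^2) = z - 3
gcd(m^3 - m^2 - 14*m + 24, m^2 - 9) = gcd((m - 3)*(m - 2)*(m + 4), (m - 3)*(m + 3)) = m - 3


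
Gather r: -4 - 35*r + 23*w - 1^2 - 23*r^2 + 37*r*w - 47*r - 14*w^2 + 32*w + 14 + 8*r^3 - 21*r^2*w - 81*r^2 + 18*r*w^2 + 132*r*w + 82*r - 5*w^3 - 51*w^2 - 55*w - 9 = 8*r^3 + r^2*(-21*w - 104) + r*(18*w^2 + 169*w) - 5*w^3 - 65*w^2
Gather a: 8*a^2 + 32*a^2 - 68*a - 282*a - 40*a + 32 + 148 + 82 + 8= 40*a^2 - 390*a + 270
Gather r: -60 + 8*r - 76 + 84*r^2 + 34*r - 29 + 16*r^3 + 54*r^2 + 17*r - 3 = 16*r^3 + 138*r^2 + 59*r - 168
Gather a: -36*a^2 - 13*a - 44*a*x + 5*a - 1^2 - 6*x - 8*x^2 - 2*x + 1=-36*a^2 + a*(-44*x - 8) - 8*x^2 - 8*x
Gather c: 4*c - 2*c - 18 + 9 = 2*c - 9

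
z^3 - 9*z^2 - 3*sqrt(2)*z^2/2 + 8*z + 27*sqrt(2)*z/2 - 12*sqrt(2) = (z - 8)*(z - 1)*(z - 3*sqrt(2)/2)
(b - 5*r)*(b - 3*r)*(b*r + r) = b^3*r - 8*b^2*r^2 + b^2*r + 15*b*r^3 - 8*b*r^2 + 15*r^3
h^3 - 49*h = h*(h - 7)*(h + 7)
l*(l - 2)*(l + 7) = l^3 + 5*l^2 - 14*l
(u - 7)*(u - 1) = u^2 - 8*u + 7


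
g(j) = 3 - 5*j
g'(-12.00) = -5.00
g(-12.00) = 63.00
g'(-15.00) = -5.00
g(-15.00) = 78.00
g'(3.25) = -5.00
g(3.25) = -13.25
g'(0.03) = -5.00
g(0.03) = 2.85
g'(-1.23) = -5.00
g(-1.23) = 9.15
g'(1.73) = -5.00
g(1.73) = -5.65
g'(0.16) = -5.00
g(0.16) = 2.20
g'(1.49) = -5.00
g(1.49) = -4.45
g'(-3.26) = -5.00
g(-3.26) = 19.30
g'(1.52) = -5.00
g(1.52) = -4.60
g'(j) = -5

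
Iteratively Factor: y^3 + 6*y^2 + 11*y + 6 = (y + 1)*(y^2 + 5*y + 6) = (y + 1)*(y + 2)*(y + 3)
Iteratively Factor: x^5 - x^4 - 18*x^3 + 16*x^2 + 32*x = (x - 2)*(x^4 + x^3 - 16*x^2 - 16*x) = (x - 2)*(x + 1)*(x^3 - 16*x) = (x - 2)*(x + 1)*(x + 4)*(x^2 - 4*x) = x*(x - 2)*(x + 1)*(x + 4)*(x - 4)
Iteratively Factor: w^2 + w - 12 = (w - 3)*(w + 4)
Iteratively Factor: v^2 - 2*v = (v - 2)*(v)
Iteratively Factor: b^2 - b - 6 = (b + 2)*(b - 3)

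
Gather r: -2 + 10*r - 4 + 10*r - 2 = 20*r - 8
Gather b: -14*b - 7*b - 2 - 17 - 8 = -21*b - 27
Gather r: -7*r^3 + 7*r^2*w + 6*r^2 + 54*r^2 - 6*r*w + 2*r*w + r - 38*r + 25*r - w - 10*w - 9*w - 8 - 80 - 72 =-7*r^3 + r^2*(7*w + 60) + r*(-4*w - 12) - 20*w - 160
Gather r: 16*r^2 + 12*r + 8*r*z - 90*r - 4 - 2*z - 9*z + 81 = 16*r^2 + r*(8*z - 78) - 11*z + 77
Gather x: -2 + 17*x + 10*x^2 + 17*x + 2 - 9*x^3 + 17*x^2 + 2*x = -9*x^3 + 27*x^2 + 36*x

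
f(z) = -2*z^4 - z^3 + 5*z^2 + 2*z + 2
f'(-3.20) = 201.42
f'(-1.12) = -1.72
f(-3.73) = -271.14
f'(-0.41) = -2.05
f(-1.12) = 4.29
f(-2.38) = -25.13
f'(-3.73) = 338.12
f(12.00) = -42454.00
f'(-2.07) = 39.40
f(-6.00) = -2206.00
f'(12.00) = -14134.00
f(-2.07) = -8.57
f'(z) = -8*z^3 - 3*z^2 + 10*z + 2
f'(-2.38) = 69.06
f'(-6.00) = 1562.00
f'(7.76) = -3839.36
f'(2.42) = -104.75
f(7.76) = -7401.00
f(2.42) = -46.65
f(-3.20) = -130.15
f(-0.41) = 2.03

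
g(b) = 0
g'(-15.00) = 0.00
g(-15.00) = 0.00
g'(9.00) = 0.00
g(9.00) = 0.00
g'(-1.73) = 0.00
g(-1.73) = 0.00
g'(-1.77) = 0.00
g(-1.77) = 0.00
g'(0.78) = 0.00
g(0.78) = 0.00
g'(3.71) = 0.00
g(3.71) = 0.00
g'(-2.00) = 0.00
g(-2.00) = 0.00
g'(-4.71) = 0.00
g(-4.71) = 0.00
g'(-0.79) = 0.00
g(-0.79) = 0.00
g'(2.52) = 0.00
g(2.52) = 0.00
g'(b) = 0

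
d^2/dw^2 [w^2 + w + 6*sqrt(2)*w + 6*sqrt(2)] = 2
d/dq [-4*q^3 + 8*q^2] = 4*q*(4 - 3*q)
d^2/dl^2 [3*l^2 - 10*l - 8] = 6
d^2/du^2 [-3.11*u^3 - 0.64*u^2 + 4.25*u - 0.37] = -18.66*u - 1.28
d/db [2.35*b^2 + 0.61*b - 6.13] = 4.7*b + 0.61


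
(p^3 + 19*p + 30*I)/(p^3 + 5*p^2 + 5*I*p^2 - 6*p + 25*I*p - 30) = (p - 5*I)/(p + 5)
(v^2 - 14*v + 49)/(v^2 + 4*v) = (v^2 - 14*v + 49)/(v*(v + 4))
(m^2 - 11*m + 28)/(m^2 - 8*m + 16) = (m - 7)/(m - 4)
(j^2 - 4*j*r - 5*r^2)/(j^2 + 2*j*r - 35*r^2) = (j + r)/(j + 7*r)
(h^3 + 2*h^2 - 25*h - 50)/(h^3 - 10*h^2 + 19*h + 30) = (h^2 + 7*h + 10)/(h^2 - 5*h - 6)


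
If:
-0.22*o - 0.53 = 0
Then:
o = -2.41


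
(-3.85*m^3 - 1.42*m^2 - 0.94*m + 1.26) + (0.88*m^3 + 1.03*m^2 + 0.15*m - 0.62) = -2.97*m^3 - 0.39*m^2 - 0.79*m + 0.64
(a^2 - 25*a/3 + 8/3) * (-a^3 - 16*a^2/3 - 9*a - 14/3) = -a^5 + 3*a^4 + 295*a^3/9 + 505*a^2/9 + 134*a/9 - 112/9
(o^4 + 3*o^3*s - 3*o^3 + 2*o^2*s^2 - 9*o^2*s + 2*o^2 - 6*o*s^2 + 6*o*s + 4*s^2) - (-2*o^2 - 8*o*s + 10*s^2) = o^4 + 3*o^3*s - 3*o^3 + 2*o^2*s^2 - 9*o^2*s + 4*o^2 - 6*o*s^2 + 14*o*s - 6*s^2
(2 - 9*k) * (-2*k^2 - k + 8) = 18*k^3 + 5*k^2 - 74*k + 16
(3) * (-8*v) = -24*v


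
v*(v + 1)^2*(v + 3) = v^4 + 5*v^3 + 7*v^2 + 3*v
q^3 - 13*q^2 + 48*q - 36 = (q - 6)^2*(q - 1)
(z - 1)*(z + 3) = z^2 + 2*z - 3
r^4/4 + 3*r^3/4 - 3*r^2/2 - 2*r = r*(r/4 + 1)*(r - 2)*(r + 1)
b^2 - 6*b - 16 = (b - 8)*(b + 2)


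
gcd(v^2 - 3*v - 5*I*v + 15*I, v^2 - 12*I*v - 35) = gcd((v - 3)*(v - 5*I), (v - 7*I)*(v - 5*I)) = v - 5*I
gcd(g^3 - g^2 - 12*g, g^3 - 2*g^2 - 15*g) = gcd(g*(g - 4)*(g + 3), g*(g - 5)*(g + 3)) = g^2 + 3*g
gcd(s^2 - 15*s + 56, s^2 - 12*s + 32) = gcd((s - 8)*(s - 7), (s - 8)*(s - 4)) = s - 8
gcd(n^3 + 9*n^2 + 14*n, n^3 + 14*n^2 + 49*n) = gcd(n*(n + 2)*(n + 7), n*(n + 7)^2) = n^2 + 7*n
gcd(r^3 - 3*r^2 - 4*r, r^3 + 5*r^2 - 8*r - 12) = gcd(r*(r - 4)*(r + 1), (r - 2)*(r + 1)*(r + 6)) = r + 1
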